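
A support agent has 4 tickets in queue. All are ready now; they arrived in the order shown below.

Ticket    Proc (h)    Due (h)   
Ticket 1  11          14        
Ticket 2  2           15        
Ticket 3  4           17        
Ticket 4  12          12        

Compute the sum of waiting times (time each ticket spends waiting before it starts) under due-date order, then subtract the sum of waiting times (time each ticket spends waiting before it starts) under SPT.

EDD (increasing due date): Ticket 4 Ticket 1 Ticket 2 Ticket 3.
Ticket 4: waits 0, runs 0→12
Ticket 1: waits 12, runs 12→23
Ticket 2: waits 23, runs 23→25
Ticket 3: waits 25, runs 25→29
Sum = 0+12+23+25 = 60.
SPT (increasing processing time): Ticket 2 Ticket 3 Ticket 1 Ticket 4.
Ticket 2: waits 0, runs 0→2
Ticket 3: waits 2, runs 2→6
Ticket 1: waits 6, runs 6→17
Ticket 4: waits 17, runs 17→29
Sum = 0+2+6+17 = 25.
Difference = 60 − 25 = 35.

35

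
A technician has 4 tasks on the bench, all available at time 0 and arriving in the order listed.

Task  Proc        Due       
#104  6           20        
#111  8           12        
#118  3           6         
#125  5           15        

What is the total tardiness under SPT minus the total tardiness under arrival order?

SPT (increasing processing time): #118 #125 #104 #111.
#118: 0→3, due 6, tardiness 0
#125: 3→8, due 15, tardiness 0
#104: 8→14, due 20, tardiness 0
#111: 14→22, due 12, tardiness 10
Sum = 0+0+0+10 = 10.
FIFO (arrival order): #104 #111 #118 #125.
#104: 0→6, due 20, tardiness 0
#111: 6→14, due 12, tardiness 2
#118: 14→17, due 6, tardiness 11
#125: 17→22, due 15, tardiness 7
Sum = 0+2+11+7 = 20.
Difference = 10 − 20 = -10.

-10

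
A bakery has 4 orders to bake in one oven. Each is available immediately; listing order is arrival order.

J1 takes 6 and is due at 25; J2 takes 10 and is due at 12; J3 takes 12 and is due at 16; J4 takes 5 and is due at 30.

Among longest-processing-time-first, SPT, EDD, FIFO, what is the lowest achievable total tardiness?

12

LPT (decreasing processing time): J3 J2 J1 J4.
J3: 0→12, due 16, tardiness 0
J2: 12→22, due 12, tardiness 10
J1: 22→28, due 25, tardiness 3
J4: 28→33, due 30, tardiness 3
Sum = 0+10+3+3 = 16.
SPT (increasing processing time): J4 J1 J2 J3.
J4: 0→5, due 30, tardiness 0
J1: 5→11, due 25, tardiness 0
J2: 11→21, due 12, tardiness 9
J3: 21→33, due 16, tardiness 17
Sum = 0+0+9+17 = 26.
EDD (increasing due date): J2 J3 J1 J4.
J2: 0→10, due 12, tardiness 0
J3: 10→22, due 16, tardiness 6
J1: 22→28, due 25, tardiness 3
J4: 28→33, due 30, tardiness 3
Sum = 0+6+3+3 = 12.
FIFO (arrival order): J1 J2 J3 J4.
J1: 0→6, due 25, tardiness 0
J2: 6→16, due 12, tardiness 4
J3: 16→28, due 16, tardiness 12
J4: 28→33, due 30, tardiness 3
Sum = 0+4+12+3 = 19.
LPT 16, SPT 26, EDD 12, FIFO 19 → minimum 12.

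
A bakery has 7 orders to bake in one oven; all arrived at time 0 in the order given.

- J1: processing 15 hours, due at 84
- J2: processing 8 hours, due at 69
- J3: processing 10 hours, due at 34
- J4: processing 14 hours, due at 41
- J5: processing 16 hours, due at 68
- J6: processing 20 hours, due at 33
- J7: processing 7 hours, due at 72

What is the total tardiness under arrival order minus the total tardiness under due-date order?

62

FIFO (arrival order): J1 J2 J3 J4 J5 J6 J7.
J1: 0→15, due 84, tardiness 0
J2: 15→23, due 69, tardiness 0
J3: 23→33, due 34, tardiness 0
J4: 33→47, due 41, tardiness 6
J5: 47→63, due 68, tardiness 0
J6: 63→83, due 33, tardiness 50
J7: 83→90, due 72, tardiness 18
Sum = 0+0+0+6+0+50+18 = 74.
EDD (increasing due date): J6 J3 J4 J5 J2 J7 J1.
J6: 0→20, due 33, tardiness 0
J3: 20→30, due 34, tardiness 0
J4: 30→44, due 41, tardiness 3
J5: 44→60, due 68, tardiness 0
J2: 60→68, due 69, tardiness 0
J7: 68→75, due 72, tardiness 3
J1: 75→90, due 84, tardiness 6
Sum = 0+0+3+0+0+3+6 = 12.
Difference = 74 − 12 = 62.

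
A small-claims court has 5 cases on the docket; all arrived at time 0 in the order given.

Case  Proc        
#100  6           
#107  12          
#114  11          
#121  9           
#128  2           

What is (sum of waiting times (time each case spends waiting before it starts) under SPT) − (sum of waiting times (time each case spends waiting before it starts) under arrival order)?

-36

SPT (increasing processing time): #128 #100 #121 #114 #107.
#128: waits 0, runs 0→2
#100: waits 2, runs 2→8
#121: waits 8, runs 8→17
#114: waits 17, runs 17→28
#107: waits 28, runs 28→40
Sum = 0+2+8+17+28 = 55.
FIFO (arrival order): #100 #107 #114 #121 #128.
#100: waits 0, runs 0→6
#107: waits 6, runs 6→18
#114: waits 18, runs 18→29
#121: waits 29, runs 29→38
#128: waits 38, runs 38→40
Sum = 0+6+18+29+38 = 91.
Difference = 55 − 91 = -36.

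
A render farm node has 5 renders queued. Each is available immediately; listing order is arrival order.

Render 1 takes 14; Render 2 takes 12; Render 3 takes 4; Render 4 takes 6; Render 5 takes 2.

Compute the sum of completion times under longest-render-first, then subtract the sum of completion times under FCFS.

2

LPT (decreasing processing time): Render 1 Render 2 Render 4 Render 3 Render 5.
Render 1: 0→14
Render 2: 14→26
Render 4: 26→32
Render 3: 32→36
Render 5: 36→38
Sum = 14+26+32+36+38 = 146.
FIFO (arrival order): Render 1 Render 2 Render 3 Render 4 Render 5.
Render 1: 0→14
Render 2: 14→26
Render 3: 26→30
Render 4: 30→36
Render 5: 36→38
Sum = 14+26+30+36+38 = 144.
Difference = 146 − 144 = 2.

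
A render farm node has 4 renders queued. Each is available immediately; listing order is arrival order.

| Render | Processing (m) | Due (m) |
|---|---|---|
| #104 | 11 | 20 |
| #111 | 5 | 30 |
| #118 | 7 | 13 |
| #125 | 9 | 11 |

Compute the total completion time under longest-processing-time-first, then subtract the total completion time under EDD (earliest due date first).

LPT (decreasing processing time): #104 #125 #118 #111.
#104: 0→11
#125: 11→20
#118: 20→27
#111: 27→32
Sum = 11+20+27+32 = 90.
EDD (increasing due date): #125 #118 #104 #111.
#125: 0→9
#118: 9→16
#104: 16→27
#111: 27→32
Sum = 9+16+27+32 = 84.
Difference = 90 − 84 = 6.

6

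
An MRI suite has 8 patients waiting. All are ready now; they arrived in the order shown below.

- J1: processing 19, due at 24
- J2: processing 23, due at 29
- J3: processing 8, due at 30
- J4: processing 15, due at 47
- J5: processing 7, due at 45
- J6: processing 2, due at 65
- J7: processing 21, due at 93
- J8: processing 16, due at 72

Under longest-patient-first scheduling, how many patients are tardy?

6

LPT (decreasing processing time): J2 J7 J1 J8 J4 J3 J5 J6.
J2: 0→23, due 29, tardiness 0
J7: 23→44, due 93, tardiness 0
J1: 44→63, due 24, tardiness 39
J8: 63→79, due 72, tardiness 7
J4: 79→94, due 47, tardiness 47
J3: 94→102, due 30, tardiness 72
J5: 102→109, due 45, tardiness 64
J6: 109→111, due 65, tardiness 46
Late patients: 6.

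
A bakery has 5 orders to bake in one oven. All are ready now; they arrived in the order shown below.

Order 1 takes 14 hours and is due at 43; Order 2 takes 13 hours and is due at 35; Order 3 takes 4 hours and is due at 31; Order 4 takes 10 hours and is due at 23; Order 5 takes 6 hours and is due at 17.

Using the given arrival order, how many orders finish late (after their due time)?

FIFO (arrival order): Order 1 Order 2 Order 3 Order 4 Order 5.
Order 1: 0→14, due 43, tardiness 0
Order 2: 14→27, due 35, tardiness 0
Order 3: 27→31, due 31, tardiness 0
Order 4: 31→41, due 23, tardiness 18
Order 5: 41→47, due 17, tardiness 30
Late orders: 2.

2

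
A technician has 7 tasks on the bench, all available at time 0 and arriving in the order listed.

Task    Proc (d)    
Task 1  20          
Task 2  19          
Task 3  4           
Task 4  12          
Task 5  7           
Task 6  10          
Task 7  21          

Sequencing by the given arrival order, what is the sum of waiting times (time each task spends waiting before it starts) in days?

291

FIFO (arrival order): Task 1 Task 2 Task 3 Task 4 Task 5 Task 6 Task 7.
Task 1: waits 0, runs 0→20
Task 2: waits 20, runs 20→39
Task 3: waits 39, runs 39→43
Task 4: waits 43, runs 43→55
Task 5: waits 55, runs 55→62
Task 6: waits 62, runs 62→72
Task 7: waits 72, runs 72→93
Sum = 0+20+39+43+55+62+72 = 291.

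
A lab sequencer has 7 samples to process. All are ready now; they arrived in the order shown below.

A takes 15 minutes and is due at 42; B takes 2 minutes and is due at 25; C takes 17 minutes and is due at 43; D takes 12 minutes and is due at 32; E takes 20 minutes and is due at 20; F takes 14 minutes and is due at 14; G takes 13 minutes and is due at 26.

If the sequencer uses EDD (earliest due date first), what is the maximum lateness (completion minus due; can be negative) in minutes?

EDD (increasing due date): F E B G D A C.
F: 0→14, due 14, lateness 0
E: 14→34, due 20, lateness 14
B: 34→36, due 25, lateness 11
G: 36→49, due 26, lateness 23
D: 49→61, due 32, lateness 29
A: 61→76, due 42, lateness 34
C: 76→93, due 43, lateness 50
Maximum = 50.

50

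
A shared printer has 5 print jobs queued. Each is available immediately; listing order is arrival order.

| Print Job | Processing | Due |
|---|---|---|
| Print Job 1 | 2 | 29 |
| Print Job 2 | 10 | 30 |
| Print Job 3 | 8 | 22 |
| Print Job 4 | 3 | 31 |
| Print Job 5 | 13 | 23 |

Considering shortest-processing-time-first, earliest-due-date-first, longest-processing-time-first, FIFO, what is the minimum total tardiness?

8

SPT (increasing processing time): Print Job 1 Print Job 4 Print Job 3 Print Job 2 Print Job 5.
Print Job 1: 0→2, due 29, tardiness 0
Print Job 4: 2→5, due 31, tardiness 0
Print Job 3: 5→13, due 22, tardiness 0
Print Job 2: 13→23, due 30, tardiness 0
Print Job 5: 23→36, due 23, tardiness 13
Sum = 0+0+0+0+13 = 13.
EDD (increasing due date): Print Job 3 Print Job 5 Print Job 1 Print Job 2 Print Job 4.
Print Job 3: 0→8, due 22, tardiness 0
Print Job 5: 8→21, due 23, tardiness 0
Print Job 1: 21→23, due 29, tardiness 0
Print Job 2: 23→33, due 30, tardiness 3
Print Job 4: 33→36, due 31, tardiness 5
Sum = 0+0+0+3+5 = 8.
LPT (decreasing processing time): Print Job 5 Print Job 2 Print Job 3 Print Job 4 Print Job 1.
Print Job 5: 0→13, due 23, tardiness 0
Print Job 2: 13→23, due 30, tardiness 0
Print Job 3: 23→31, due 22, tardiness 9
Print Job 4: 31→34, due 31, tardiness 3
Print Job 1: 34→36, due 29, tardiness 7
Sum = 0+0+9+3+7 = 19.
FIFO (arrival order): Print Job 1 Print Job 2 Print Job 3 Print Job 4 Print Job 5.
Print Job 1: 0→2, due 29, tardiness 0
Print Job 2: 2→12, due 30, tardiness 0
Print Job 3: 12→20, due 22, tardiness 0
Print Job 4: 20→23, due 31, tardiness 0
Print Job 5: 23→36, due 23, tardiness 13
Sum = 0+0+0+0+13 = 13.
SPT 13, EDD 8, LPT 19, FIFO 13 → minimum 8.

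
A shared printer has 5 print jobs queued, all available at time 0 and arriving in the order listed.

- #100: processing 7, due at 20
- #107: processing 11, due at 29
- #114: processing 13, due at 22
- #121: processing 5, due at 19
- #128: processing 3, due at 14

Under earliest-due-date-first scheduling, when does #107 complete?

39

EDD (increasing due date): #128 #121 #100 #114 #107.
#128: 0→3
#121: 3→8
#100: 8→15
#114: 15→28
#107: 28→39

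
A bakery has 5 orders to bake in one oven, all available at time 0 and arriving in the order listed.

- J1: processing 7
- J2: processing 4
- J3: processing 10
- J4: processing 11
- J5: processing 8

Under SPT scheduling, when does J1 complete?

SPT (increasing processing time): J2 J1 J5 J3 J4.
J2: 0→4
J1: 4→11

11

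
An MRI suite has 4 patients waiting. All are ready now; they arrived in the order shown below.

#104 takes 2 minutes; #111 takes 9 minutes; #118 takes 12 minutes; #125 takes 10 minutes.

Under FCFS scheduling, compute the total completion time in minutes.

69

FIFO (arrival order): #104 #111 #118 #125.
#104: 0→2
#111: 2→11
#118: 11→23
#125: 23→33
Sum = 2+11+23+33 = 69.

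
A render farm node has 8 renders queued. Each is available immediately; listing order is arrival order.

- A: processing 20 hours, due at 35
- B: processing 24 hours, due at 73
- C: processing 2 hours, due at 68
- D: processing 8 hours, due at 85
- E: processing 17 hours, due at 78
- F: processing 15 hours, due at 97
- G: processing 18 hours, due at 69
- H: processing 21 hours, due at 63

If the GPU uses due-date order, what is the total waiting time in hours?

462

EDD (increasing due date): A H C G B E D F.
A: waits 0, runs 0→20
H: waits 20, runs 20→41
C: waits 41, runs 41→43
G: waits 43, runs 43→61
B: waits 61, runs 61→85
E: waits 85, runs 85→102
D: waits 102, runs 102→110
F: waits 110, runs 110→125
Sum = 0+20+41+43+61+85+102+110 = 462.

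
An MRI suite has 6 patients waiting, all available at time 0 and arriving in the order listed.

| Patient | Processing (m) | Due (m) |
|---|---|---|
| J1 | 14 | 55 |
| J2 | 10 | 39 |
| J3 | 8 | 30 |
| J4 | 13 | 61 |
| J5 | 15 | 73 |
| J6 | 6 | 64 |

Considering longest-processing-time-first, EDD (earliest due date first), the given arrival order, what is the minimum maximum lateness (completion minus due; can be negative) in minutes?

LPT (decreasing processing time): J5 J1 J4 J2 J3 J6.
J5: 0→15, due 73, lateness -58
J1: 15→29, due 55, lateness -26
J4: 29→42, due 61, lateness -19
J2: 42→52, due 39, lateness 13
J3: 52→60, due 30, lateness 30
J6: 60→66, due 64, lateness 2
Maximum = 30.
EDD (increasing due date): J3 J2 J1 J4 J6 J5.
J3: 0→8, due 30, lateness -22
J2: 8→18, due 39, lateness -21
J1: 18→32, due 55, lateness -23
J4: 32→45, due 61, lateness -16
J6: 45→51, due 64, lateness -13
J5: 51→66, due 73, lateness -7
Maximum = -7.
FIFO (arrival order): J1 J2 J3 J4 J5 J6.
J1: 0→14, due 55, lateness -41
J2: 14→24, due 39, lateness -15
J3: 24→32, due 30, lateness 2
J4: 32→45, due 61, lateness -16
J5: 45→60, due 73, lateness -13
J6: 60→66, due 64, lateness 2
Maximum = 2.
LPT 30, EDD -7, FIFO 2 → minimum -7.

-7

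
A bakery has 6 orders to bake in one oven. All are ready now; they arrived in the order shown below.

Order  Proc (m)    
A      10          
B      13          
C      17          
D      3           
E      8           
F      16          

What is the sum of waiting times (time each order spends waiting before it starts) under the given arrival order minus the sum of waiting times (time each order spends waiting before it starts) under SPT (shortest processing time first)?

FIFO (arrival order): A B C D E F.
A: waits 0, runs 0→10
B: waits 10, runs 10→23
C: waits 23, runs 23→40
D: waits 40, runs 40→43
E: waits 43, runs 43→51
F: waits 51, runs 51→67
Sum = 0+10+23+40+43+51 = 167.
SPT (increasing processing time): D E A B F C.
D: waits 0, runs 0→3
E: waits 3, runs 3→11
A: waits 11, runs 11→21
B: waits 21, runs 21→34
F: waits 34, runs 34→50
C: waits 50, runs 50→67
Sum = 0+3+11+21+34+50 = 119.
Difference = 167 − 119 = 48.

48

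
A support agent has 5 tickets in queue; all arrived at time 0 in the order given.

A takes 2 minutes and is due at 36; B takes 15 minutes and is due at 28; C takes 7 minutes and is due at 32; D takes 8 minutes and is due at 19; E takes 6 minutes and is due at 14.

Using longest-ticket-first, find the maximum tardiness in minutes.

22

LPT (decreasing processing time): B D C E A.
B: 0→15, due 28, tardiness 0
D: 15→23, due 19, tardiness 4
C: 23→30, due 32, tardiness 0
E: 30→36, due 14, tardiness 22
A: 36→38, due 36, tardiness 2
Maximum = 22.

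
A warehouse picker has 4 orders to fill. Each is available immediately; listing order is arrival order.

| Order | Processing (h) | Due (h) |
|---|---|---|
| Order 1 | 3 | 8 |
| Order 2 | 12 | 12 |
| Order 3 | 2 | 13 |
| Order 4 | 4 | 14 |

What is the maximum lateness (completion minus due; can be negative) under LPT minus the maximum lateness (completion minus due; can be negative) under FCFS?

LPT (decreasing processing time): Order 2 Order 4 Order 1 Order 3.
Order 2: 0→12, due 12, lateness 0
Order 4: 12→16, due 14, lateness 2
Order 1: 16→19, due 8, lateness 11
Order 3: 19→21, due 13, lateness 8
Maximum = 11.
FIFO (arrival order): Order 1 Order 2 Order 3 Order 4.
Order 1: 0→3, due 8, lateness -5
Order 2: 3→15, due 12, lateness 3
Order 3: 15→17, due 13, lateness 4
Order 4: 17→21, due 14, lateness 7
Maximum = 7.
Difference = 11 − 7 = 4.

4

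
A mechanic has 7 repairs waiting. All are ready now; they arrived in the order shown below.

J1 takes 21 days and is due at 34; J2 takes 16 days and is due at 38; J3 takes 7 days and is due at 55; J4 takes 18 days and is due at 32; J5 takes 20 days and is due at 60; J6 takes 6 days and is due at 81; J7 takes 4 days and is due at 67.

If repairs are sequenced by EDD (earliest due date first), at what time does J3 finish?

EDD (increasing due date): J4 J1 J2 J3 J5 J7 J6.
J4: 0→18
J1: 18→39
J2: 39→55
J3: 55→62

62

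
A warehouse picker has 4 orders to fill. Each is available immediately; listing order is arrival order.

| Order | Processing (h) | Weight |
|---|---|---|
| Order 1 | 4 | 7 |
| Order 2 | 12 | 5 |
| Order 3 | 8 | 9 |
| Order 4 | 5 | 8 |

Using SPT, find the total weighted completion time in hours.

SPT (increasing processing time): Order 1 Order 4 Order 3 Order 2.
Order 1: finishes 4, weight 7, w·C = 28
Order 4: finishes 9, weight 8, w·C = 72
Order 3: finishes 17, weight 9, w·C = 153
Order 2: finishes 29, weight 5, w·C = 145
Sum = 28+72+153+145 = 398.

398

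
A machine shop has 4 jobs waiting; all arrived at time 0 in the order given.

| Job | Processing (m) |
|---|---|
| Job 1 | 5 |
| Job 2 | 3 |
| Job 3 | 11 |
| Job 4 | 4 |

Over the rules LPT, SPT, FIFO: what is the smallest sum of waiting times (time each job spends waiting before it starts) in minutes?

LPT (decreasing processing time): Job 3 Job 1 Job 4 Job 2.
Job 3: waits 0, runs 0→11
Job 1: waits 11, runs 11→16
Job 4: waits 16, runs 16→20
Job 2: waits 20, runs 20→23
Sum = 0+11+16+20 = 47.
SPT (increasing processing time): Job 2 Job 4 Job 1 Job 3.
Job 2: waits 0, runs 0→3
Job 4: waits 3, runs 3→7
Job 1: waits 7, runs 7→12
Job 3: waits 12, runs 12→23
Sum = 0+3+7+12 = 22.
FIFO (arrival order): Job 1 Job 2 Job 3 Job 4.
Job 1: waits 0, runs 0→5
Job 2: waits 5, runs 5→8
Job 3: waits 8, runs 8→19
Job 4: waits 19, runs 19→23
Sum = 0+5+8+19 = 32.
LPT 47, SPT 22, FIFO 32 → minimum 22.

22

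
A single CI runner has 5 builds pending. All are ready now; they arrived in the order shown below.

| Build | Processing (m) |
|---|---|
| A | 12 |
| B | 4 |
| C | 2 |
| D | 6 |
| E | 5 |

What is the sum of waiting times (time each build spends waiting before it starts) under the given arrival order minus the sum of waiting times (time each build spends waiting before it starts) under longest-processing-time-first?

-10

FIFO (arrival order): A B C D E.
A: waits 0, runs 0→12
B: waits 12, runs 12→16
C: waits 16, runs 16→18
D: waits 18, runs 18→24
E: waits 24, runs 24→29
Sum = 0+12+16+18+24 = 70.
LPT (decreasing processing time): A D E B C.
A: waits 0, runs 0→12
D: waits 12, runs 12→18
E: waits 18, runs 18→23
B: waits 23, runs 23→27
C: waits 27, runs 27→29
Sum = 0+12+18+23+27 = 80.
Difference = 70 − 80 = -10.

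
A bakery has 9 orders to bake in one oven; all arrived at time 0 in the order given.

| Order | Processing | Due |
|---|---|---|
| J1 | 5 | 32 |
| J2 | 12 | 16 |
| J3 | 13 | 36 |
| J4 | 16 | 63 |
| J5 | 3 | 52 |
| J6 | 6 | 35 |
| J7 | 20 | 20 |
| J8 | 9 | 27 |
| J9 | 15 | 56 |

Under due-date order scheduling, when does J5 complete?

68

EDD (increasing due date): J2 J7 J8 J1 J6 J3 J5 J9 J4.
J2: 0→12
J7: 12→32
J8: 32→41
J1: 41→46
J6: 46→52
J3: 52→65
J5: 65→68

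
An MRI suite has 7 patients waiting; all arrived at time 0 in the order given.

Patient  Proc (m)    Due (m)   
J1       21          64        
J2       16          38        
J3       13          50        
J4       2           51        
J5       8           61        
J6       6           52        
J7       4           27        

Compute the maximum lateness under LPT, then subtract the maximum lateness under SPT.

30

LPT (decreasing processing time): J1 J2 J3 J5 J6 J7 J4.
J1: 0→21, due 64, lateness -43
J2: 21→37, due 38, lateness -1
J3: 37→50, due 50, lateness 0
J5: 50→58, due 61, lateness -3
J6: 58→64, due 52, lateness 12
J7: 64→68, due 27, lateness 41
J4: 68→70, due 51, lateness 19
Maximum = 41.
SPT (increasing processing time): J4 J7 J6 J5 J3 J2 J1.
J4: 0→2, due 51, lateness -49
J7: 2→6, due 27, lateness -21
J6: 6→12, due 52, lateness -40
J5: 12→20, due 61, lateness -41
J3: 20→33, due 50, lateness -17
J2: 33→49, due 38, lateness 11
J1: 49→70, due 64, lateness 6
Maximum = 11.
Difference = 41 − 11 = 30.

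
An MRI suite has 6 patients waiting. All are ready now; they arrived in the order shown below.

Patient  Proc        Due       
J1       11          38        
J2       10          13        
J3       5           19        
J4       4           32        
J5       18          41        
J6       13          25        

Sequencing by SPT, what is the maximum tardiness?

SPT (increasing processing time): J4 J3 J2 J1 J6 J5.
J4: 0→4, due 32, tardiness 0
J3: 4→9, due 19, tardiness 0
J2: 9→19, due 13, tardiness 6
J1: 19→30, due 38, tardiness 0
J6: 30→43, due 25, tardiness 18
J5: 43→61, due 41, tardiness 20
Maximum = 20.

20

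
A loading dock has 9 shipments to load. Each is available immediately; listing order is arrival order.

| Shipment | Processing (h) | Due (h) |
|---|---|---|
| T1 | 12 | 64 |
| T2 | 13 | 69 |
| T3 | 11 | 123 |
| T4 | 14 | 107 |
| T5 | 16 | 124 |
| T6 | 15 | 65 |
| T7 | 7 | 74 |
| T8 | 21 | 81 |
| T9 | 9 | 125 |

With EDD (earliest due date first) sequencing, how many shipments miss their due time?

EDD (increasing due date): T1 T6 T2 T7 T8 T4 T3 T5 T9.
T1: 0→12, due 64, tardiness 0
T6: 12→27, due 65, tardiness 0
T2: 27→40, due 69, tardiness 0
T7: 40→47, due 74, tardiness 0
T8: 47→68, due 81, tardiness 0
T4: 68→82, due 107, tardiness 0
T3: 82→93, due 123, tardiness 0
T5: 93→109, due 124, tardiness 0
T9: 109→118, due 125, tardiness 0
Late shipments: 0.

0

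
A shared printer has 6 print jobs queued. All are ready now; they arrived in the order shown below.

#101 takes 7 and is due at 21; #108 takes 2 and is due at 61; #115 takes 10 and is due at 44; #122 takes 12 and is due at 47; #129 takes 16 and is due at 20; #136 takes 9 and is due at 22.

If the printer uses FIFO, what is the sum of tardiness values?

61

FIFO (arrival order): #101 #108 #115 #122 #129 #136.
#101: 0→7, due 21, tardiness 0
#108: 7→9, due 61, tardiness 0
#115: 9→19, due 44, tardiness 0
#122: 19→31, due 47, tardiness 0
#129: 31→47, due 20, tardiness 27
#136: 47→56, due 22, tardiness 34
Sum = 0+0+0+0+27+34 = 61.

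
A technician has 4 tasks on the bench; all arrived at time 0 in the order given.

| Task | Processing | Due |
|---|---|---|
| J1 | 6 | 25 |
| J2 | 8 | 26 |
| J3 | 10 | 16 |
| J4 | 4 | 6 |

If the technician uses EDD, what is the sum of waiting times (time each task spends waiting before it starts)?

EDD (increasing due date): J4 J3 J1 J2.
J4: waits 0, runs 0→4
J3: waits 4, runs 4→14
J1: waits 14, runs 14→20
J2: waits 20, runs 20→28
Sum = 0+4+14+20 = 38.

38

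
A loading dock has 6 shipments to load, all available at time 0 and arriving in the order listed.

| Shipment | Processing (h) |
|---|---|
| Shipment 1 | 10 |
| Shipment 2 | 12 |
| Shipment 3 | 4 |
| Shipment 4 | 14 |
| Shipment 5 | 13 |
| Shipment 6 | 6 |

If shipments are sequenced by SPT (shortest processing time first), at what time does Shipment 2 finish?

32

SPT (increasing processing time): Shipment 3 Shipment 6 Shipment 1 Shipment 2 Shipment 5 Shipment 4.
Shipment 3: 0→4
Shipment 6: 4→10
Shipment 1: 10→20
Shipment 2: 20→32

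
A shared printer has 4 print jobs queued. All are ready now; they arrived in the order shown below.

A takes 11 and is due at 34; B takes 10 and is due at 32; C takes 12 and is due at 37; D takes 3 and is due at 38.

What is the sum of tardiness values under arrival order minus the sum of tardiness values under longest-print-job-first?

-1

FIFO (arrival order): A B C D.
A: 0→11, due 34, tardiness 0
B: 11→21, due 32, tardiness 0
C: 21→33, due 37, tardiness 0
D: 33→36, due 38, tardiness 0
Sum = 0+0+0+0 = 0.
LPT (decreasing processing time): C A B D.
C: 0→12, due 37, tardiness 0
A: 12→23, due 34, tardiness 0
B: 23→33, due 32, tardiness 1
D: 33→36, due 38, tardiness 0
Sum = 0+0+1+0 = 1.
Difference = 0 − 1 = -1.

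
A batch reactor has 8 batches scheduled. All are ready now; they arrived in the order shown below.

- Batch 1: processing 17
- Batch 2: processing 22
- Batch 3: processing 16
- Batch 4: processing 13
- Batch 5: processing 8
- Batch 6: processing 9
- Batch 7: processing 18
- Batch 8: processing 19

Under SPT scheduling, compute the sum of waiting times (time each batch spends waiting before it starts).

345

SPT (increasing processing time): Batch 5 Batch 6 Batch 4 Batch 3 Batch 1 Batch 7 Batch 8 Batch 2.
Batch 5: waits 0, runs 0→8
Batch 6: waits 8, runs 8→17
Batch 4: waits 17, runs 17→30
Batch 3: waits 30, runs 30→46
Batch 1: waits 46, runs 46→63
Batch 7: waits 63, runs 63→81
Batch 8: waits 81, runs 81→100
Batch 2: waits 100, runs 100→122
Sum = 0+8+17+30+46+63+81+100 = 345.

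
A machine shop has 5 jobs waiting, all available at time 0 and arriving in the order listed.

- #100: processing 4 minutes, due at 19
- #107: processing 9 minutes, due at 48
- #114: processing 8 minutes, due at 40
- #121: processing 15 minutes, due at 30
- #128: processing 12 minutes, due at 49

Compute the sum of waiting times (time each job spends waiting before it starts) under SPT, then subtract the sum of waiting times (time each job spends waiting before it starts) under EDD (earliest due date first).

-16

SPT (increasing processing time): #100 #114 #107 #128 #121.
#100: waits 0, runs 0→4
#114: waits 4, runs 4→12
#107: waits 12, runs 12→21
#128: waits 21, runs 21→33
#121: waits 33, runs 33→48
Sum = 0+4+12+21+33 = 70.
EDD (increasing due date): #100 #121 #114 #107 #128.
#100: waits 0, runs 0→4
#121: waits 4, runs 4→19
#114: waits 19, runs 19→27
#107: waits 27, runs 27→36
#128: waits 36, runs 36→48
Sum = 0+4+19+27+36 = 86.
Difference = 70 − 86 = -16.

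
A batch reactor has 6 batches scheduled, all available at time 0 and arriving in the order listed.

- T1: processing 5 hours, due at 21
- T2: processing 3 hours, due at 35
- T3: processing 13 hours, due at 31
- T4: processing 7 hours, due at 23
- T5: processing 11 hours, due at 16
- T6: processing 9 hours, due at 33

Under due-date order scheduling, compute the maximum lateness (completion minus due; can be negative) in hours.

13

EDD (increasing due date): T5 T1 T4 T3 T6 T2.
T5: 0→11, due 16, lateness -5
T1: 11→16, due 21, lateness -5
T4: 16→23, due 23, lateness 0
T3: 23→36, due 31, lateness 5
T6: 36→45, due 33, lateness 12
T2: 45→48, due 35, lateness 13
Maximum = 13.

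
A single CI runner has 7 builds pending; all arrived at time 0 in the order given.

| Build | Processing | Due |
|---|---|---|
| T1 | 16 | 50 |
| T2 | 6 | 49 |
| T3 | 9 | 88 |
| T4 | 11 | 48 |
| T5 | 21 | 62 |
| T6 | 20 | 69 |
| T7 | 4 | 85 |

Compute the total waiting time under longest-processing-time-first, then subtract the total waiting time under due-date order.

LPT (decreasing processing time): T5 T6 T1 T4 T3 T2 T7.
T5: waits 0, runs 0→21
T6: waits 21, runs 21→41
T1: waits 41, runs 41→57
T4: waits 57, runs 57→68
T3: waits 68, runs 68→77
T2: waits 77, runs 77→83
T7: waits 83, runs 83→87
Sum = 0+21+41+57+68+77+83 = 347.
EDD (increasing due date): T4 T2 T1 T5 T6 T7 T3.
T4: waits 0, runs 0→11
T2: waits 11, runs 11→17
T1: waits 17, runs 17→33
T5: waits 33, runs 33→54
T6: waits 54, runs 54→74
T7: waits 74, runs 74→78
T3: waits 78, runs 78→87
Sum = 0+11+17+33+54+74+78 = 267.
Difference = 347 − 267 = 80.

80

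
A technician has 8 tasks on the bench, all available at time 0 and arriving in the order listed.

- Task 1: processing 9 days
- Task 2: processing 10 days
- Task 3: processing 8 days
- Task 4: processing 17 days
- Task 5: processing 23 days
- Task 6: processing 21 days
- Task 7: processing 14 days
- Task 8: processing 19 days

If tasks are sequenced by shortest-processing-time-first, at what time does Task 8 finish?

77

SPT (increasing processing time): Task 3 Task 1 Task 2 Task 7 Task 4 Task 8 Task 6 Task 5.
Task 3: 0→8
Task 1: 8→17
Task 2: 17→27
Task 7: 27→41
Task 4: 41→58
Task 8: 58→77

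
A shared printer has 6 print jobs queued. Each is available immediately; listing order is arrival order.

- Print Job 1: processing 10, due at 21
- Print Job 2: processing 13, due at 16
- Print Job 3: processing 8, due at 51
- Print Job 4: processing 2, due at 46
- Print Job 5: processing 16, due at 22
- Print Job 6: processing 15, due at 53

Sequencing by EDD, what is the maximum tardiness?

EDD (increasing due date): Print Job 2 Print Job 1 Print Job 5 Print Job 4 Print Job 3 Print Job 6.
Print Job 2: 0→13, due 16, tardiness 0
Print Job 1: 13→23, due 21, tardiness 2
Print Job 5: 23→39, due 22, tardiness 17
Print Job 4: 39→41, due 46, tardiness 0
Print Job 3: 41→49, due 51, tardiness 0
Print Job 6: 49→64, due 53, tardiness 11
Maximum = 17.

17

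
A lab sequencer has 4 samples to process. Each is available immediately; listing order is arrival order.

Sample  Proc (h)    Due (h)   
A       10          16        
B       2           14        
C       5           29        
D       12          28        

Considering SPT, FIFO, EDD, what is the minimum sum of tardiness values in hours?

0

SPT (increasing processing time): B C A D.
B: 0→2, due 14, tardiness 0
C: 2→7, due 29, tardiness 0
A: 7→17, due 16, tardiness 1
D: 17→29, due 28, tardiness 1
Sum = 0+0+1+1 = 2.
FIFO (arrival order): A B C D.
A: 0→10, due 16, tardiness 0
B: 10→12, due 14, tardiness 0
C: 12→17, due 29, tardiness 0
D: 17→29, due 28, tardiness 1
Sum = 0+0+0+1 = 1.
EDD (increasing due date): B A D C.
B: 0→2, due 14, tardiness 0
A: 2→12, due 16, tardiness 0
D: 12→24, due 28, tardiness 0
C: 24→29, due 29, tardiness 0
Sum = 0+0+0+0 = 0.
SPT 2, FIFO 1, EDD 0 → minimum 0.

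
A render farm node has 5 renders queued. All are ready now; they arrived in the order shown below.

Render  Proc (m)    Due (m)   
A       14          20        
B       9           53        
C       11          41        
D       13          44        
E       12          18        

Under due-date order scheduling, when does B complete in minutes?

59

EDD (increasing due date): E A C D B.
E: 0→12
A: 12→26
C: 26→37
D: 37→50
B: 50→59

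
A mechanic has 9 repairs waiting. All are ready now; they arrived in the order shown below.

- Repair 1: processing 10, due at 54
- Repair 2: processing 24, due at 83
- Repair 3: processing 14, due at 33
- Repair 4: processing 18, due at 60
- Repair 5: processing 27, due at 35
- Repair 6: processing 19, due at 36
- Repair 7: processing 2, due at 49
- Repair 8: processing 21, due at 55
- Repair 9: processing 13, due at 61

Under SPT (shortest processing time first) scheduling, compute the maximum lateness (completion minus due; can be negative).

SPT (increasing processing time): Repair 7 Repair 1 Repair 9 Repair 3 Repair 4 Repair 6 Repair 8 Repair 2 Repair 5.
Repair 7: 0→2, due 49, lateness -47
Repair 1: 2→12, due 54, lateness -42
Repair 9: 12→25, due 61, lateness -36
Repair 3: 25→39, due 33, lateness 6
Repair 4: 39→57, due 60, lateness -3
Repair 6: 57→76, due 36, lateness 40
Repair 8: 76→97, due 55, lateness 42
Repair 2: 97→121, due 83, lateness 38
Repair 5: 121→148, due 35, lateness 113
Maximum = 113.

113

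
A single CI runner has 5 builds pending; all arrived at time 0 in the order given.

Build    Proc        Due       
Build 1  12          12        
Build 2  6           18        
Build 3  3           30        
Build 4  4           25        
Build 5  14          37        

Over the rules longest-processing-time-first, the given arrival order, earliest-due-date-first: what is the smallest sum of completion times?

115

LPT (decreasing processing time): Build 5 Build 1 Build 2 Build 4 Build 3.
Build 5: 0→14
Build 1: 14→26
Build 2: 26→32
Build 4: 32→36
Build 3: 36→39
Sum = 14+26+32+36+39 = 147.
FIFO (arrival order): Build 1 Build 2 Build 3 Build 4 Build 5.
Build 1: 0→12
Build 2: 12→18
Build 3: 18→21
Build 4: 21→25
Build 5: 25→39
Sum = 12+18+21+25+39 = 115.
EDD (increasing due date): Build 1 Build 2 Build 4 Build 3 Build 5.
Build 1: 0→12
Build 2: 12→18
Build 4: 18→22
Build 3: 22→25
Build 5: 25→39
Sum = 12+18+22+25+39 = 116.
LPT 147, FIFO 115, EDD 116 → minimum 115.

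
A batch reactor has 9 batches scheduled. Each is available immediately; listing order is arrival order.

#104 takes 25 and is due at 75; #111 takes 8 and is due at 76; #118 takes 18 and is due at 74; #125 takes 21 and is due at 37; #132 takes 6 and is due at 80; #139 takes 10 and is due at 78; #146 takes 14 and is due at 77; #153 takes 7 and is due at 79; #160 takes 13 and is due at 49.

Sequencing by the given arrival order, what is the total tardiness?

FIFO (arrival order): #104 #111 #118 #125 #132 #139 #146 #153 #160.
#104: 0→25, due 75, tardiness 0
#111: 25→33, due 76, tardiness 0
#118: 33→51, due 74, tardiness 0
#125: 51→72, due 37, tardiness 35
#132: 72→78, due 80, tardiness 0
#139: 78→88, due 78, tardiness 10
#146: 88→102, due 77, tardiness 25
#153: 102→109, due 79, tardiness 30
#160: 109→122, due 49, tardiness 73
Sum = 0+0+0+35+0+10+25+30+73 = 173.

173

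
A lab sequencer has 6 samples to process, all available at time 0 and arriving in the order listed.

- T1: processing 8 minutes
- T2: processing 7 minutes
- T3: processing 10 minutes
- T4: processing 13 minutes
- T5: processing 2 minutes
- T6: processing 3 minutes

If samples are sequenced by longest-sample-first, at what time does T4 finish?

13

LPT (decreasing processing time): T4 T3 T1 T2 T6 T5.
T4: 0→13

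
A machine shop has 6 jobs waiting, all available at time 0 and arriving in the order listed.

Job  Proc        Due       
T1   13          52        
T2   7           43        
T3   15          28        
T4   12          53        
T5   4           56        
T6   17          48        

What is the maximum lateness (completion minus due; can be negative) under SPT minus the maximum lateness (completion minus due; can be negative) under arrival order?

3

SPT (increasing processing time): T5 T2 T4 T1 T3 T6.
T5: 0→4, due 56, lateness -52
T2: 4→11, due 43, lateness -32
T4: 11→23, due 53, lateness -30
T1: 23→36, due 52, lateness -16
T3: 36→51, due 28, lateness 23
T6: 51→68, due 48, lateness 20
Maximum = 23.
FIFO (arrival order): T1 T2 T3 T4 T5 T6.
T1: 0→13, due 52, lateness -39
T2: 13→20, due 43, lateness -23
T3: 20→35, due 28, lateness 7
T4: 35→47, due 53, lateness -6
T5: 47→51, due 56, lateness -5
T6: 51→68, due 48, lateness 20
Maximum = 20.
Difference = 23 − 20 = 3.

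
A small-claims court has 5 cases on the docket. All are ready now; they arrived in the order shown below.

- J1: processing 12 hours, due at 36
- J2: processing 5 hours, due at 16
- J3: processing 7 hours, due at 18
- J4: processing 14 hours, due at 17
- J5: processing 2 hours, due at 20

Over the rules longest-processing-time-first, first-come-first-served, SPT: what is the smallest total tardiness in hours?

LPT (decreasing processing time): J4 J1 J3 J2 J5.
J4: 0→14, due 17, tardiness 0
J1: 14→26, due 36, tardiness 0
J3: 26→33, due 18, tardiness 15
J2: 33→38, due 16, tardiness 22
J5: 38→40, due 20, tardiness 20
Sum = 0+0+15+22+20 = 57.
FIFO (arrival order): J1 J2 J3 J4 J5.
J1: 0→12, due 36, tardiness 0
J2: 12→17, due 16, tardiness 1
J3: 17→24, due 18, tardiness 6
J4: 24→38, due 17, tardiness 21
J5: 38→40, due 20, tardiness 20
Sum = 0+1+6+21+20 = 48.
SPT (increasing processing time): J5 J2 J3 J1 J4.
J5: 0→2, due 20, tardiness 0
J2: 2→7, due 16, tardiness 0
J3: 7→14, due 18, tardiness 0
J1: 14→26, due 36, tardiness 0
J4: 26→40, due 17, tardiness 23
Sum = 0+0+0+0+23 = 23.
LPT 57, FIFO 48, SPT 23 → minimum 23.

23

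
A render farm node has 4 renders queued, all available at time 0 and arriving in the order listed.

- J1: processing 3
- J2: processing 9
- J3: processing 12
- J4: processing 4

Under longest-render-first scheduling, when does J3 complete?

12

LPT (decreasing processing time): J3 J2 J4 J1.
J3: 0→12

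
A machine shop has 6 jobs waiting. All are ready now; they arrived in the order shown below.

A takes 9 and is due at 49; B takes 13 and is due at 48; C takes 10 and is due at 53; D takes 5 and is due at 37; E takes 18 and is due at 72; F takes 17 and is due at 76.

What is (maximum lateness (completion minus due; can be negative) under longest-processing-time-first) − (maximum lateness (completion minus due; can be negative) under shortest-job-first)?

35

LPT (decreasing processing time): E F B C A D.
E: 0→18, due 72, lateness -54
F: 18→35, due 76, lateness -41
B: 35→48, due 48, lateness 0
C: 48→58, due 53, lateness 5
A: 58→67, due 49, lateness 18
D: 67→72, due 37, lateness 35
Maximum = 35.
SPT (increasing processing time): D A C B F E.
D: 0→5, due 37, lateness -32
A: 5→14, due 49, lateness -35
C: 14→24, due 53, lateness -29
B: 24→37, due 48, lateness -11
F: 37→54, due 76, lateness -22
E: 54→72, due 72, lateness 0
Maximum = 0.
Difference = 35 − 0 = 35.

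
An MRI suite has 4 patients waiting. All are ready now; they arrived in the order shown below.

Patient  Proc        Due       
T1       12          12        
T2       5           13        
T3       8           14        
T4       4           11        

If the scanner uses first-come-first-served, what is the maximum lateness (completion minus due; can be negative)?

18

FIFO (arrival order): T1 T2 T3 T4.
T1: 0→12, due 12, lateness 0
T2: 12→17, due 13, lateness 4
T3: 17→25, due 14, lateness 11
T4: 25→29, due 11, lateness 18
Maximum = 18.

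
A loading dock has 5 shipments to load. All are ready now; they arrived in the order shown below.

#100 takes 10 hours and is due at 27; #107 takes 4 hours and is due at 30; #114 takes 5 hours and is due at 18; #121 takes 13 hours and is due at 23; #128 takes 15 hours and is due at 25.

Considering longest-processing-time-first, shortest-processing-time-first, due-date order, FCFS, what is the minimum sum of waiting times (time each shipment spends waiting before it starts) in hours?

LPT (decreasing processing time): #128 #121 #100 #114 #107.
#128: waits 0, runs 0→15
#121: waits 15, runs 15→28
#100: waits 28, runs 28→38
#114: waits 38, runs 38→43
#107: waits 43, runs 43→47
Sum = 0+15+28+38+43 = 124.
SPT (increasing processing time): #107 #114 #100 #121 #128.
#107: waits 0, runs 0→4
#114: waits 4, runs 4→9
#100: waits 9, runs 9→19
#121: waits 19, runs 19→32
#128: waits 32, runs 32→47
Sum = 0+4+9+19+32 = 64.
EDD (increasing due date): #114 #121 #128 #100 #107.
#114: waits 0, runs 0→5
#121: waits 5, runs 5→18
#128: waits 18, runs 18→33
#100: waits 33, runs 33→43
#107: waits 43, runs 43→47
Sum = 0+5+18+33+43 = 99.
FIFO (arrival order): #100 #107 #114 #121 #128.
#100: waits 0, runs 0→10
#107: waits 10, runs 10→14
#114: waits 14, runs 14→19
#121: waits 19, runs 19→32
#128: waits 32, runs 32→47
Sum = 0+10+14+19+32 = 75.
LPT 124, SPT 64, EDD 99, FIFO 75 → minimum 64.

64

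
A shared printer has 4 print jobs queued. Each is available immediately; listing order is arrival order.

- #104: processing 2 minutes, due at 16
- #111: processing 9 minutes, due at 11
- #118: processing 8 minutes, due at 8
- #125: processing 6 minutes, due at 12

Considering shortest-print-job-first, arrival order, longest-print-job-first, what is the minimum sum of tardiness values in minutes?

22

SPT (increasing processing time): #104 #125 #118 #111.
#104: 0→2, due 16, tardiness 0
#125: 2→8, due 12, tardiness 0
#118: 8→16, due 8, tardiness 8
#111: 16→25, due 11, tardiness 14
Sum = 0+0+8+14 = 22.
FIFO (arrival order): #104 #111 #118 #125.
#104: 0→2, due 16, tardiness 0
#111: 2→11, due 11, tardiness 0
#118: 11→19, due 8, tardiness 11
#125: 19→25, due 12, tardiness 13
Sum = 0+0+11+13 = 24.
LPT (decreasing processing time): #111 #118 #125 #104.
#111: 0→9, due 11, tardiness 0
#118: 9→17, due 8, tardiness 9
#125: 17→23, due 12, tardiness 11
#104: 23→25, due 16, tardiness 9
Sum = 0+9+11+9 = 29.
SPT 22, FIFO 24, LPT 29 → minimum 22.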